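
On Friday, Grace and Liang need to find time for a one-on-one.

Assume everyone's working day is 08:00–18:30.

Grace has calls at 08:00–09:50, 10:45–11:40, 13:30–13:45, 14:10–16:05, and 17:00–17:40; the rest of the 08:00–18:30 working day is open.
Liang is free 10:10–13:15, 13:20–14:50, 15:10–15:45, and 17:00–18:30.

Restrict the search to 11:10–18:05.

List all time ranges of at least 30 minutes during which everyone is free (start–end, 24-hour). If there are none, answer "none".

11:40–13:15

Grace free within 08:00–18:30: 09:50–10:45, 11:40–13:30, 13:45–14:10, 16:05–17:00, 17:40–18:30.
Grace ∩ Liang: 10:10–10:45, 11:40–13:15, 13:20–13:30, 13:45–14:10, 17:40–18:30.
Restricted to 11:10–18:05: 11:40–13:15, 13:20–13:30, 13:45–14:10, 17:40–18:05.
Windows ≥ 30 min: 11:40–13:15.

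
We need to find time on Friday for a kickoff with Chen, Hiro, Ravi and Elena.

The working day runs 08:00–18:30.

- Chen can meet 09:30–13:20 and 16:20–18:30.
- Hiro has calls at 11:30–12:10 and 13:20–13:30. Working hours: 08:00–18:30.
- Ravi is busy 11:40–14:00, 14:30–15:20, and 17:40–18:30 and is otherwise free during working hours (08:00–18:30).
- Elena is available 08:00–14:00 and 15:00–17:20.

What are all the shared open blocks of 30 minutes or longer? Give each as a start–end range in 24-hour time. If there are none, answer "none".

Hiro free within 08:00–18:30: 08:00–11:30, 12:10–13:20, 13:30–18:30.
Ravi free within 08:00–18:30: 08:00–11:40, 14:00–14:30, 15:20–17:40.
Chen ∩ Hiro: 09:30–11:30, 12:10–13:20, 16:20–18:30.
Chen ∩ Hiro ∩ Ravi: 09:30–11:30, 16:20–17:40.
Chen ∩ Hiro ∩ Ravi ∩ Elena: 09:30–11:30, 16:20–17:20.
Windows ≥ 30 min: 09:30–11:30, 16:20–17:20.

09:30–11:30, 16:20–17:20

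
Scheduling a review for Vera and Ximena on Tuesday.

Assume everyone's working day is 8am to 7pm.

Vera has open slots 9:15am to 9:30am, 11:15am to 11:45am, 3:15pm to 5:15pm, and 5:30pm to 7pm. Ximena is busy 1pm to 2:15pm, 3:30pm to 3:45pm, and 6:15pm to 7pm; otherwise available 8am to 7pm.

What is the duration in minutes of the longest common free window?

90 minutes

Ximena free within 08:00–19:00: 08:00–13:00, 14:15–15:30, 15:45–18:15.
Vera ∩ Ximena: 09:15–09:30, 11:15–11:45, 15:15–15:30, 15:45–17:15, 17:30–18:15.
Common window lengths: 15, 30, 15, 90, 45 min; longest is 90.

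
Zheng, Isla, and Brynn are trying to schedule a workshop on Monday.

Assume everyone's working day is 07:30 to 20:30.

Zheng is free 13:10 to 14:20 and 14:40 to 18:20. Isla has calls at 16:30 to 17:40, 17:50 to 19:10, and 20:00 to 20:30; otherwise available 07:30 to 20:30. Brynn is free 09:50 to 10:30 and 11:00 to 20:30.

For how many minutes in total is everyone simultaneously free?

Isla free within 07:30–20:30: 07:30–16:30, 17:40–17:50, 19:10–20:00.
Zheng ∩ Isla: 13:10–14:20, 14:40–16:30, 17:40–17:50.
Zheng ∩ Isla ∩ Brynn: 13:10–14:20, 14:40–16:30, 17:40–17:50.
Total common minutes: 70 + 110 + 10 = 190.

190 minutes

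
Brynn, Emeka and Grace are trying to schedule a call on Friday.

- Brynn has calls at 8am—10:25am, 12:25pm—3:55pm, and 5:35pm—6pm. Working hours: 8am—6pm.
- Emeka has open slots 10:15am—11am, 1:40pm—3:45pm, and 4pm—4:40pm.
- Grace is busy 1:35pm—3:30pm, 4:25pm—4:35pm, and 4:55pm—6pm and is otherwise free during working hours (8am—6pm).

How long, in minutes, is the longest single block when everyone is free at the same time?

35 minutes

Brynn free within 08:00–18:00: 10:25–12:25, 15:55–17:35.
Grace free within 08:00–18:00: 08:00–13:35, 15:30–16:25, 16:35–16:55.
Brynn ∩ Emeka: 10:25–11:00, 16:00–16:40.
Brynn ∩ Emeka ∩ Grace: 10:25–11:00, 16:00–16:25, 16:35–16:40.
Common window lengths: 35, 25, 5 min; longest is 35.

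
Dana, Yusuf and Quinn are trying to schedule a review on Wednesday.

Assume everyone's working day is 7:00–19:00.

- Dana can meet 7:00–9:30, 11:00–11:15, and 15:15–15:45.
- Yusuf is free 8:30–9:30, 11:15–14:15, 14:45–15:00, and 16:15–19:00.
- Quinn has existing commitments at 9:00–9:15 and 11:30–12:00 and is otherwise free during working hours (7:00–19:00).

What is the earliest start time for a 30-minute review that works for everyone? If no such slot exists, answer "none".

Quinn free within 07:00–19:00: 07:00–09:00, 09:15–11:30, 12:00–19:00.
Dana ∩ Yusuf: 08:30–09:30.
Dana ∩ Yusuf ∩ Quinn: 08:30–09:00, 09:15–09:30.
Windows ≥ 30 min: 08:30–09:00.
Earliest such window starts at 08:30.

08:30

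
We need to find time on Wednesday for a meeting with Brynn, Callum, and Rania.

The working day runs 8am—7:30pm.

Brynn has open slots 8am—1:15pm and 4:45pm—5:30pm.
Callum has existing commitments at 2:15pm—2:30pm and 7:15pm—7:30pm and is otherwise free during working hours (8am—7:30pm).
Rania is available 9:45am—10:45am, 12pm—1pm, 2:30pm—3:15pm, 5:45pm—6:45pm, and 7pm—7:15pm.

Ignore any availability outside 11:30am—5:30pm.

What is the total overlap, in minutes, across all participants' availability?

Callum free within 08:00–19:30: 08:00–14:15, 14:30–19:15.
Brynn ∩ Callum: 08:00–13:15, 16:45–17:30.
Brynn ∩ Callum ∩ Rania: 09:45–10:45, 12:00–13:00.
Restricted to 11:30–17:30: 12:00–13:00.
Total common minutes: 60.

60 minutes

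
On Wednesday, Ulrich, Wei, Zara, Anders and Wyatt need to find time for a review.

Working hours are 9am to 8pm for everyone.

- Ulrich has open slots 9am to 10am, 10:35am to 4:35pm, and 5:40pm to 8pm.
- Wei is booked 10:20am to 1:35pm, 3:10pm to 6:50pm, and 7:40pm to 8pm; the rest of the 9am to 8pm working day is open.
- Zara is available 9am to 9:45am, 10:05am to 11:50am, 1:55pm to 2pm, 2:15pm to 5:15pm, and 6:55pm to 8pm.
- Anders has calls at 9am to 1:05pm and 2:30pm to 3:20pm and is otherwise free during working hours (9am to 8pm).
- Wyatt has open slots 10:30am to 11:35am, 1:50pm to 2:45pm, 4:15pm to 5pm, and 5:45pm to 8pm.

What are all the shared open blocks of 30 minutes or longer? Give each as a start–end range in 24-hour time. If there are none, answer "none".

18:55–19:40

Wei free within 09:00–20:00: 09:00–10:20, 13:35–15:10, 18:50–19:40.
Anders free within 09:00–20:00: 13:05–14:30, 15:20–20:00.
Ulrich ∩ Wei: 09:00–10:00, 13:35–15:10, 18:50–19:40.
Ulrich ∩ Wei ∩ Zara: 09:00–09:45, 13:55–14:00, 14:15–15:10, 18:55–19:40.
Ulrich ∩ Wei ∩ Zara ∩ Anders: 13:55–14:00, 14:15–14:30, 18:55–19:40.
Ulrich ∩ Wei ∩ Zara ∩ Anders ∩ Wyatt: 13:55–14:00, 14:15–14:30, 18:55–19:40.
Windows ≥ 30 min: 18:55–19:40.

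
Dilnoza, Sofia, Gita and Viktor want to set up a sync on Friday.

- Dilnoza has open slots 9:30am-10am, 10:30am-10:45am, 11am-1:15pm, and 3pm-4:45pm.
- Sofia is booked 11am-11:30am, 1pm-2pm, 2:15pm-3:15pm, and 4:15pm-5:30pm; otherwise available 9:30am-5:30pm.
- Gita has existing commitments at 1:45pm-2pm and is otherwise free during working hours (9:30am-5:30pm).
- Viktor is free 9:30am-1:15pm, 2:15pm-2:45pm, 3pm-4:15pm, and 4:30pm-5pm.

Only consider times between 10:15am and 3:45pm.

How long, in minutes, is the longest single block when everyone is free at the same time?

90 minutes

Sofia free within 09:30–17:30: 09:30–11:00, 11:30–13:00, 14:00–14:15, 15:15–16:15.
Gita free within 09:30–17:30: 09:30–13:45, 14:00–17:30.
Dilnoza ∩ Sofia: 09:30–10:00, 10:30–10:45, 11:30–13:00, 15:15–16:15.
Dilnoza ∩ Sofia ∩ Gita: 09:30–10:00, 10:30–10:45, 11:30–13:00, 15:15–16:15.
Dilnoza ∩ Sofia ∩ Gita ∩ Viktor: 09:30–10:00, 10:30–10:45, 11:30–13:00, 15:15–16:15.
Restricted to 10:15–15:45: 10:30–10:45, 11:30–13:00, 15:15–15:45.
Common window lengths: 15, 90, 30 min; longest is 90.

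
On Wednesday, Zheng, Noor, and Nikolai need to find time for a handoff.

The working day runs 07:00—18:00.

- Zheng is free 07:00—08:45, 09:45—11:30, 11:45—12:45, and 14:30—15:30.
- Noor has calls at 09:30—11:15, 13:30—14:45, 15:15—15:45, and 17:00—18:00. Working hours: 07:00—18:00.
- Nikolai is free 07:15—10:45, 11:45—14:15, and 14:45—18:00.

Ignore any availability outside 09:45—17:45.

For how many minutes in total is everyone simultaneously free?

Noor free within 07:00–18:00: 07:00–09:30, 11:15–13:30, 14:45–15:15, 15:45–17:00.
Zheng ∩ Noor: 07:00–08:45, 11:15–11:30, 11:45–12:45, 14:45–15:15.
Zheng ∩ Noor ∩ Nikolai: 07:15–08:45, 11:45–12:45, 14:45–15:15.
Restricted to 09:45–17:45: 11:45–12:45, 14:45–15:15.
Total common minutes: 60 + 30 = 90.

90 minutes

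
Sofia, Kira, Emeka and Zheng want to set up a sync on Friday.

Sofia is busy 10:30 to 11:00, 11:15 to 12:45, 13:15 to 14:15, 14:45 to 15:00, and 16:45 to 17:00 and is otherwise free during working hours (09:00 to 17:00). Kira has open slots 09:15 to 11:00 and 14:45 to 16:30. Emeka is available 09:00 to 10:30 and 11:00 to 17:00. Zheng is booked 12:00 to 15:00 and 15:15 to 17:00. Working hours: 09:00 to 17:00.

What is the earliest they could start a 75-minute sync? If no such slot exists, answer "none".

Sofia free within 09:00–17:00: 09:00–10:30, 11:00–11:15, 12:45–13:15, 14:15–14:45, 15:00–16:45.
Zheng free within 09:00–17:00: 09:00–12:00, 15:00–15:15.
Sofia ∩ Kira: 09:15–10:30, 15:00–16:30.
Sofia ∩ Kira ∩ Emeka: 09:15–10:30, 15:00–16:30.
Sofia ∩ Kira ∩ Emeka ∩ Zheng: 09:15–10:30, 15:00–15:15.
Windows ≥ 75 min: 09:15–10:30.
Earliest such window starts at 09:15.

09:15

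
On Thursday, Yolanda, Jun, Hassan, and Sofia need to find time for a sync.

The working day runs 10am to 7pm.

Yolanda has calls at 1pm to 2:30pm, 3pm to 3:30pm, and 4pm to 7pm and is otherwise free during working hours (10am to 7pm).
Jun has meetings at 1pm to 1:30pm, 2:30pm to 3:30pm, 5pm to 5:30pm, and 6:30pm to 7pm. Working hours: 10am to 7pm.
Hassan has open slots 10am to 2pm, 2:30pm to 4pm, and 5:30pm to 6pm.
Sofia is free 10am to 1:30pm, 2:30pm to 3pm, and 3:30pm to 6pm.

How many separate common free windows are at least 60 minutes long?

Yolanda free within 10:00–19:00: 10:00–13:00, 14:30–15:00, 15:30–16:00.
Jun free within 10:00–19:00: 10:00–13:00, 13:30–14:30, 15:30–17:00, 17:30–18:30.
Yolanda ∩ Jun: 10:00–13:00, 15:30–16:00.
Yolanda ∩ Jun ∩ Hassan: 10:00–13:00, 15:30–16:00.
Yolanda ∩ Jun ∩ Hassan ∩ Sofia: 10:00–13:00, 15:30–16:00.
Windows ≥ 60 min: 10:00–13:00.
That's 1 window.

1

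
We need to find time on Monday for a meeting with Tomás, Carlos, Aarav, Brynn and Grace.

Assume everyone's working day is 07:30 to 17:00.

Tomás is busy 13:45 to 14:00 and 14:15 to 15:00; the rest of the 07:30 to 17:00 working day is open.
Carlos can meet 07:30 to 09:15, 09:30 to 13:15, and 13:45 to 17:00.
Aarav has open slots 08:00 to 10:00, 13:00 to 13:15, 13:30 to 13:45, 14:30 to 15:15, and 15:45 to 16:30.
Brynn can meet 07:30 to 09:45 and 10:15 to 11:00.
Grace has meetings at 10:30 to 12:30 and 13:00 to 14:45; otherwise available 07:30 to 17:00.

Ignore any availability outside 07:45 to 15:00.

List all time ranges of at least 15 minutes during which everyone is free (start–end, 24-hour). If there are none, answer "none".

Tomás free within 07:30–17:00: 07:30–13:45, 14:00–14:15, 15:00–17:00.
Grace free within 07:30–17:00: 07:30–10:30, 12:30–13:00, 14:45–17:00.
Tomás ∩ Carlos: 07:30–09:15, 09:30–13:15, 14:00–14:15, 15:00–17:00.
Tomás ∩ Carlos ∩ Aarav: 08:00–09:15, 09:30–10:00, 13:00–13:15, 15:00–15:15, 15:45–16:30.
Tomás ∩ Carlos ∩ Aarav ∩ Brynn: 08:00–09:15, 09:30–09:45.
Tomás ∩ Carlos ∩ Aarav ∩ Brynn ∩ Grace: 08:00–09:15, 09:30–09:45.
Restricted to 07:45–15:00: 08:00–09:15, 09:30–09:45.
Windows ≥ 15 min: 08:00–09:15, 09:30–09:45.

08:00–09:15, 09:30–09:45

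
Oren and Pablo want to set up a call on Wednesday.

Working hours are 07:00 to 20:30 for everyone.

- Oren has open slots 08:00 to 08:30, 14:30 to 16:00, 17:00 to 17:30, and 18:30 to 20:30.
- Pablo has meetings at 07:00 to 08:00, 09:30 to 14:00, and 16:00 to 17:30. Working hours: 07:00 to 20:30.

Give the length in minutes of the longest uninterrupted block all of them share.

Pablo free within 07:00–20:30: 08:00–09:30, 14:00–16:00, 17:30–20:30.
Oren ∩ Pablo: 08:00–08:30, 14:30–16:00, 18:30–20:30.
Common window lengths: 30, 90, 120 min; longest is 120.

120 minutes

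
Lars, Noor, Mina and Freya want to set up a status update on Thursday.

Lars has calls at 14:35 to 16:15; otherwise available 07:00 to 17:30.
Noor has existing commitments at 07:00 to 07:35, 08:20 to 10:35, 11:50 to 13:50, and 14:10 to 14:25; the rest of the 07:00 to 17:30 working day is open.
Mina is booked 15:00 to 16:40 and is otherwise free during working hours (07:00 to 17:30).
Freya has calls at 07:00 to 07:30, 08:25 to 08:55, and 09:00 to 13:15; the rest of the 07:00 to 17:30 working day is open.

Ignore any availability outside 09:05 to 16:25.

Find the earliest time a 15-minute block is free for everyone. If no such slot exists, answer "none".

Lars free within 07:00–17:30: 07:00–14:35, 16:15–17:30.
Noor free within 07:00–17:30: 07:35–08:20, 10:35–11:50, 13:50–14:10, 14:25–17:30.
Mina free within 07:00–17:30: 07:00–15:00, 16:40–17:30.
Freya free within 07:00–17:30: 07:30–08:25, 08:55–09:00, 13:15–17:30.
Lars ∩ Noor: 07:35–08:20, 10:35–11:50, 13:50–14:10, 14:25–14:35, 16:15–17:30.
Lars ∩ Noor ∩ Mina: 07:35–08:20, 10:35–11:50, 13:50–14:10, 14:25–14:35, 16:40–17:30.
Lars ∩ Noor ∩ Mina ∩ Freya: 07:35–08:20, 13:50–14:10, 14:25–14:35, 16:40–17:30.
Restricted to 09:05–16:25: 13:50–14:10, 14:25–14:35.
Windows ≥ 15 min: 13:50–14:10.
Earliest such window starts at 13:50.

13:50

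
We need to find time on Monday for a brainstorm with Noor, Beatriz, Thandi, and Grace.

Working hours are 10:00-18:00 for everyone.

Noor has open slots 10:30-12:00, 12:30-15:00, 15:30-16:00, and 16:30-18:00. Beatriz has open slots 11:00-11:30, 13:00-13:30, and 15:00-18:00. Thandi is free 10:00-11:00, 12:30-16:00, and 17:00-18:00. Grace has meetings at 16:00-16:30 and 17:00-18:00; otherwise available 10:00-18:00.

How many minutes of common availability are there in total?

Grace free within 10:00–18:00: 10:00–16:00, 16:30–17:00.
Noor ∩ Beatriz: 11:00–11:30, 13:00–13:30, 15:30–16:00, 16:30–18:00.
Noor ∩ Beatriz ∩ Thandi: 13:00–13:30, 15:30–16:00, 17:00–18:00.
Noor ∩ Beatriz ∩ Thandi ∩ Grace: 13:00–13:30, 15:30–16:00.
Total common minutes: 30 + 30 = 60.

60 minutes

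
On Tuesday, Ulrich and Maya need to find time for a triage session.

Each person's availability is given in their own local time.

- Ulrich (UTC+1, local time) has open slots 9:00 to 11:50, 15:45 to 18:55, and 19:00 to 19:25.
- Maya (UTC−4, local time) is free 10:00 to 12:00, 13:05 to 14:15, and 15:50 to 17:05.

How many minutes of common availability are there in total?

Ulrich → UTC: 08:00–10:50, 14:45–17:55, 18:00–18:25.
Maya → UTC: 14:00–16:00, 17:05–18:15, 19:50–21:05.
Ulrich ∩ Maya: 14:45–16:00, 17:05–17:55, 18:00–18:15.
Total common minutes: 75 + 50 + 15 = 140.

140 minutes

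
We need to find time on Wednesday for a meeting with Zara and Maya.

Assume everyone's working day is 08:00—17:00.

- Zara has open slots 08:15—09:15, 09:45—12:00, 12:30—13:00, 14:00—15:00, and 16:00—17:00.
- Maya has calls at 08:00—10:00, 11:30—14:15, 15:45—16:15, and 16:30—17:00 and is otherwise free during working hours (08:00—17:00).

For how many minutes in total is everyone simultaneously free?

Maya free within 08:00–17:00: 10:00–11:30, 14:15–15:45, 16:15–16:30.
Zara ∩ Maya: 10:00–11:30, 14:15–15:00, 16:15–16:30.
Total common minutes: 90 + 45 + 15 = 150.

150 minutes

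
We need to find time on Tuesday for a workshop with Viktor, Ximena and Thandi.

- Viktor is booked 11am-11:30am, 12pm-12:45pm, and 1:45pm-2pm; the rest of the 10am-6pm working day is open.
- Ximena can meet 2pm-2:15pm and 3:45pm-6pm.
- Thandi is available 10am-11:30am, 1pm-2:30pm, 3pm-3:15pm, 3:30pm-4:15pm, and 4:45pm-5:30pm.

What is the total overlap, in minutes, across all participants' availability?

90 minutes

Viktor free within 10:00–18:00: 10:00–11:00, 11:30–12:00, 12:45–13:45, 14:00–18:00.
Viktor ∩ Ximena: 14:00–14:15, 15:45–18:00.
Viktor ∩ Ximena ∩ Thandi: 14:00–14:15, 15:45–16:15, 16:45–17:30.
Total common minutes: 15 + 30 + 45 = 90.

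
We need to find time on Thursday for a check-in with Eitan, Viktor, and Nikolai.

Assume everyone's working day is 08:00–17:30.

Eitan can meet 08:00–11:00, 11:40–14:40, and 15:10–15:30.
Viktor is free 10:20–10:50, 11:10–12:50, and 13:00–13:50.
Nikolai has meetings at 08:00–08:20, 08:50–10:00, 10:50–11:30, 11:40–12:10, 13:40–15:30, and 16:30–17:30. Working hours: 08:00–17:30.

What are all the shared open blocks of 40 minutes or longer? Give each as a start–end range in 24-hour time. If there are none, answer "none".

12:10–12:50, 13:00–13:40

Nikolai free within 08:00–17:30: 08:20–08:50, 10:00–10:50, 11:30–11:40, 12:10–13:40, 15:30–16:30.
Eitan ∩ Viktor: 10:20–10:50, 11:40–12:50, 13:00–13:50.
Eitan ∩ Viktor ∩ Nikolai: 10:20–10:50, 12:10–12:50, 13:00–13:40.
Windows ≥ 40 min: 12:10–12:50, 13:00–13:40.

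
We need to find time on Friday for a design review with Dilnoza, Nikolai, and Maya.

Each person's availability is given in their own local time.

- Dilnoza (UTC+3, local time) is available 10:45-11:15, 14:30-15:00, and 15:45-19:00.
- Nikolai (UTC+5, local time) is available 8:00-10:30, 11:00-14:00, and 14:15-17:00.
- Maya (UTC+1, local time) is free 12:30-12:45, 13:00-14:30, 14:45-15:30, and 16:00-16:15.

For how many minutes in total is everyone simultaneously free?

15 minutes

Dilnoza → UTC: 07:45–08:15, 11:30–12:00, 12:45–16:00.
Nikolai → UTC: 03:00–05:30, 06:00–09:00, 09:15–12:00.
Maya → UTC: 11:30–11:45, 12:00–13:30, 13:45–14:30, 15:00–15:15.
Dilnoza ∩ Nikolai: 07:45–08:15, 11:30–12:00.
Dilnoza ∩ Nikolai ∩ Maya: 11:30–11:45.
Total common minutes: 15.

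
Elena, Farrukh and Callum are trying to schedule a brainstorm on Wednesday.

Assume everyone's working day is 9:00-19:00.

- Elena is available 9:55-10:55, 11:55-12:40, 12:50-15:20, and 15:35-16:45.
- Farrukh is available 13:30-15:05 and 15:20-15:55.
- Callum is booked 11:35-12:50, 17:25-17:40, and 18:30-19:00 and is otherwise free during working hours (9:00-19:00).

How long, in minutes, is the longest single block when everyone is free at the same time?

95 minutes

Callum free within 09:00–19:00: 09:00–11:35, 12:50–17:25, 17:40–18:30.
Elena ∩ Farrukh: 13:30–15:05, 15:35–15:55.
Elena ∩ Farrukh ∩ Callum: 13:30–15:05, 15:35–15:55.
Common window lengths: 95, 20 min; longest is 95.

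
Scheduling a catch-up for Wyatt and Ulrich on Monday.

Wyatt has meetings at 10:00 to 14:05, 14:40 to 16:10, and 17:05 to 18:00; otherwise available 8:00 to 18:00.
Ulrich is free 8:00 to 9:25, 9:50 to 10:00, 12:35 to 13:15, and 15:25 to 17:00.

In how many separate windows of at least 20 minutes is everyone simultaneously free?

2

Wyatt free within 08:00–18:00: 08:00–10:00, 14:05–14:40, 16:10–17:05.
Wyatt ∩ Ulrich: 08:00–09:25, 09:50–10:00, 16:10–17:00.
Windows ≥ 20 min: 08:00–09:25, 16:10–17:00.
That's 2 windows.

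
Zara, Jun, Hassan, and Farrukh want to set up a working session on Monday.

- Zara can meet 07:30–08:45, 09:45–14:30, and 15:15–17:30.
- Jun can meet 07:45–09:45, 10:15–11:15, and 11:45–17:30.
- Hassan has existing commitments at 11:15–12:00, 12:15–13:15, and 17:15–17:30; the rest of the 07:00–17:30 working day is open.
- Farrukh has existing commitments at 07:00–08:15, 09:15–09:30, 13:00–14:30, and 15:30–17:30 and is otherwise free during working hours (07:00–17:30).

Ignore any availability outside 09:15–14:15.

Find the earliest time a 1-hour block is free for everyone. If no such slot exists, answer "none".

10:15

Hassan free within 07:00–17:30: 07:00–11:15, 12:00–12:15, 13:15–17:15.
Farrukh free within 07:00–17:30: 08:15–09:15, 09:30–13:00, 14:30–15:30.
Zara ∩ Jun: 07:45–08:45, 10:15–11:15, 11:45–14:30, 15:15–17:30.
Zara ∩ Jun ∩ Hassan: 07:45–08:45, 10:15–11:15, 12:00–12:15, 13:15–14:30, 15:15–17:15.
Zara ∩ Jun ∩ Hassan ∩ Farrukh: 08:15–08:45, 10:15–11:15, 12:00–12:15, 15:15–15:30.
Restricted to 09:15–14:15: 10:15–11:15, 12:00–12:15.
Windows ≥ 60 min: 10:15–11:15.
Earliest such window starts at 10:15.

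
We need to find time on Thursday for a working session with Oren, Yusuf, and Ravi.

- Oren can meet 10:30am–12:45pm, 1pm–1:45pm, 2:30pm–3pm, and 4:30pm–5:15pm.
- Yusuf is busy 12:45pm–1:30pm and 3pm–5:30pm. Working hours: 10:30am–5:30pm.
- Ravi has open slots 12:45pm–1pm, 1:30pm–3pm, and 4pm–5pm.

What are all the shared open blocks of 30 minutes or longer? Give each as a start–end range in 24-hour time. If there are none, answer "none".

Yusuf free within 10:30–17:30: 10:30–12:45, 13:30–15:00.
Oren ∩ Yusuf: 10:30–12:45, 13:30–13:45, 14:30–15:00.
Oren ∩ Yusuf ∩ Ravi: 13:30–13:45, 14:30–15:00.
Windows ≥ 30 min: 14:30–15:00.

14:30–15:00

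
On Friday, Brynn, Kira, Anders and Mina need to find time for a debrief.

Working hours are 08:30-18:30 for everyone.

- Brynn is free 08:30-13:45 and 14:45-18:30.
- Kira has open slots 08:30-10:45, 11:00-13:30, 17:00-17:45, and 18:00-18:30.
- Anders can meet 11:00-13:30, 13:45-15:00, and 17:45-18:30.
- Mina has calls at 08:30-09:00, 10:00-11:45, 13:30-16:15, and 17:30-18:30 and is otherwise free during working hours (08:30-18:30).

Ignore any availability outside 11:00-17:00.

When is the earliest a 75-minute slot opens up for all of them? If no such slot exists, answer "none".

11:45

Mina free within 08:30–18:30: 09:00–10:00, 11:45–13:30, 16:15–17:30.
Brynn ∩ Kira: 08:30–10:45, 11:00–13:30, 17:00–17:45, 18:00–18:30.
Brynn ∩ Kira ∩ Anders: 11:00–13:30, 18:00–18:30.
Brynn ∩ Kira ∩ Anders ∩ Mina: 11:45–13:30.
Restricted to 11:00–17:00: 11:45–13:30.
Windows ≥ 75 min: 11:45–13:30.
Earliest such window starts at 11:45.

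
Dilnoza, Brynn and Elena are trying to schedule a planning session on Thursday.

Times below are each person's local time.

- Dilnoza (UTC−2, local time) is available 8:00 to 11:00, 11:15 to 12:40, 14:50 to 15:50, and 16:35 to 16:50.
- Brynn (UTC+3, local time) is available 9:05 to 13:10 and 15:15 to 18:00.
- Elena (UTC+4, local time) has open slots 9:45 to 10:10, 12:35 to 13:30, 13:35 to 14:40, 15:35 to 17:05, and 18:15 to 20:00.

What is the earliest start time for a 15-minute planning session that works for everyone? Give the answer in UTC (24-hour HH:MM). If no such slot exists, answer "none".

12:15

Dilnoza → UTC: 10:00–13:00, 13:15–14:40, 16:50–17:50, 18:35–18:50.
Brynn → UTC: 06:05–10:10, 12:15–15:00.
Elena → UTC: 05:45–06:10, 08:35–09:30, 09:35–10:40, 11:35–13:05, 14:15–16:00.
Dilnoza ∩ Brynn: 10:00–10:10, 12:15–13:00, 13:15–14:40.
Dilnoza ∩ Brynn ∩ Elena: 10:00–10:10, 12:15–13:00, 14:15–14:40.
Windows ≥ 15 min: 12:15–13:00, 14:15–14:40.
Earliest such window starts at 12:15.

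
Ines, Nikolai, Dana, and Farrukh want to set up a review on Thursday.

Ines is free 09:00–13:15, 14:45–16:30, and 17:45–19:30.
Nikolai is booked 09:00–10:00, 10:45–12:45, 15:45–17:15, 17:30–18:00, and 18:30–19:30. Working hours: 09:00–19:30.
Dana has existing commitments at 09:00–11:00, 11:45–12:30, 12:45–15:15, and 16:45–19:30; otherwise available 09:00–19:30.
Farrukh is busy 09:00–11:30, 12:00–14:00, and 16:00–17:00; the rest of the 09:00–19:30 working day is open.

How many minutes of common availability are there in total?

30 minutes

Nikolai free within 09:00–19:30: 10:00–10:45, 12:45–15:45, 17:15–17:30, 18:00–18:30.
Dana free within 09:00–19:30: 11:00–11:45, 12:30–12:45, 15:15–16:45.
Farrukh free within 09:00–19:30: 11:30–12:00, 14:00–16:00, 17:00–19:30.
Ines ∩ Nikolai: 10:00–10:45, 12:45–13:15, 14:45–15:45, 18:00–18:30.
Ines ∩ Nikolai ∩ Dana: 15:15–15:45.
Ines ∩ Nikolai ∩ Dana ∩ Farrukh: 15:15–15:45.
Total common minutes: 30.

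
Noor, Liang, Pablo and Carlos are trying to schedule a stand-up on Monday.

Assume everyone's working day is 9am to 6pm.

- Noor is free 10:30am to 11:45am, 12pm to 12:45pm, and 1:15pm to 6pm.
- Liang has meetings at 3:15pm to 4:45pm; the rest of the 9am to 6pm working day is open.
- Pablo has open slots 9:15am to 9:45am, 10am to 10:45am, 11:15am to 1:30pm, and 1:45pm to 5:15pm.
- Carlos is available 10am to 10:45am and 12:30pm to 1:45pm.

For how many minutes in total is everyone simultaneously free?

Liang free within 09:00–18:00: 09:00–15:15, 16:45–18:00.
Noor ∩ Liang: 10:30–11:45, 12:00–12:45, 13:15–15:15, 16:45–18:00.
Noor ∩ Liang ∩ Pablo: 10:30–10:45, 11:15–11:45, 12:00–12:45, 13:15–13:30, 13:45–15:15, 16:45–17:15.
Noor ∩ Liang ∩ Pablo ∩ Carlos: 10:30–10:45, 12:30–12:45, 13:15–13:30.
Total common minutes: 15 + 15 + 15 = 45.

45 minutes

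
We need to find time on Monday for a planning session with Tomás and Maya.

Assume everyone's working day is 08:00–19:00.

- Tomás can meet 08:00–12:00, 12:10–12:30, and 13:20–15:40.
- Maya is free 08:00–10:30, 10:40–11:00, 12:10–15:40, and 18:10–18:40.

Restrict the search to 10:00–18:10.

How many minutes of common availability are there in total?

210 minutes

Tomás ∩ Maya: 08:00–10:30, 10:40–11:00, 12:10–12:30, 13:20–15:40.
Restricted to 10:00–18:10: 10:00–10:30, 10:40–11:00, 12:10–12:30, 13:20–15:40.
Total common minutes: 30 + 20 + 20 + 140 = 210.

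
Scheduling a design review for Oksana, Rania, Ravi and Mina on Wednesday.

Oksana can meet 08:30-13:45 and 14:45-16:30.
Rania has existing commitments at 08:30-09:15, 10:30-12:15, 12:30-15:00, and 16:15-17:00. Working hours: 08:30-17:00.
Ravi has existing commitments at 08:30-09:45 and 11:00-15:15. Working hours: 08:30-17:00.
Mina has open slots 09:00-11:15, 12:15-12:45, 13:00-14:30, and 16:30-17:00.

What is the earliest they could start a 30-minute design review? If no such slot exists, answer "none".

Rania free within 08:30–17:00: 09:15–10:30, 12:15–12:30, 15:00–16:15.
Ravi free within 08:30–17:00: 09:45–11:00, 15:15–17:00.
Oksana ∩ Rania: 09:15–10:30, 12:15–12:30, 15:00–16:15.
Oksana ∩ Rania ∩ Ravi: 09:45–10:30, 15:15–16:15.
Oksana ∩ Rania ∩ Ravi ∩ Mina: 09:45–10:30.
Windows ≥ 30 min: 09:45–10:30.
Earliest such window starts at 09:45.

09:45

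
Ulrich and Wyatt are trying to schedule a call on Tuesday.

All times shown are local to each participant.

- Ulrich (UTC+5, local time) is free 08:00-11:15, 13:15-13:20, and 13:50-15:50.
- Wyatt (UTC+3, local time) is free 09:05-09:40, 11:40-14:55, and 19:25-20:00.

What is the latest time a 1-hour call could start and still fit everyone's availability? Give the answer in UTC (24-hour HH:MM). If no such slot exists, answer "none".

09:50

Ulrich → UTC: 03:00–06:15, 08:15–08:20, 08:50–10:50.
Wyatt → UTC: 06:05–06:40, 08:40–11:55, 16:25–17:00.
Ulrich ∩ Wyatt: 06:05–06:15, 08:50–10:50.
Windows ≥ 60 min: 08:50–10:50.
Latest start in the last window 08:50–10:50 is 10:50 − 60 min = 09:50.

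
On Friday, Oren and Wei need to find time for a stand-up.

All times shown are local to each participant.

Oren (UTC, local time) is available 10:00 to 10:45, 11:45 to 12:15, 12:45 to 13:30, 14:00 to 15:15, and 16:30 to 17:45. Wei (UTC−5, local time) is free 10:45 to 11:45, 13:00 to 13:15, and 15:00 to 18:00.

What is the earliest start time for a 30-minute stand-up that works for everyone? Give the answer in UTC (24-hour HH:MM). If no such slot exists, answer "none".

Oren → UTC: 10:00–10:45, 11:45–12:15, 12:45–13:30, 14:00–15:15, 16:30–17:45.
Wei → UTC: 15:45–16:45, 18:00–18:15, 20:00–23:00.
Oren ∩ Wei: 16:30–16:45.
Windows ≥ 30 min: (none).

none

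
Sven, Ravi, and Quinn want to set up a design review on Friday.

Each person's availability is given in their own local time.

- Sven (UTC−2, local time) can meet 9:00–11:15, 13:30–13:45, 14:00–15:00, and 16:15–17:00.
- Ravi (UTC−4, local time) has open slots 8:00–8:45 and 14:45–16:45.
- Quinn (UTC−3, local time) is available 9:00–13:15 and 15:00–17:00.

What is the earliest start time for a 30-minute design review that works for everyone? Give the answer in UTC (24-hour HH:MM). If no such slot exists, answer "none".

Sven → UTC: 11:00–13:15, 15:30–15:45, 16:00–17:00, 18:15–19:00.
Ravi → UTC: 12:00–12:45, 18:45–20:45.
Quinn → UTC: 12:00–16:15, 18:00–20:00.
Sven ∩ Ravi: 12:00–12:45, 18:45–19:00.
Sven ∩ Ravi ∩ Quinn: 12:00–12:45, 18:45–19:00.
Windows ≥ 30 min: 12:00–12:45.
Earliest such window starts at 12:00.

12:00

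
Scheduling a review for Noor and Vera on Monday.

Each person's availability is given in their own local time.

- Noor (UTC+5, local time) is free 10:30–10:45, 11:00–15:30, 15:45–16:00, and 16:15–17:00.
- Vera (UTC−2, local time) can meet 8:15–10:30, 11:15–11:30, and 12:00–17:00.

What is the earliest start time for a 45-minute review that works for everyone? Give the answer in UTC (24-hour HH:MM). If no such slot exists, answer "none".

Noor → UTC: 05:30–05:45, 06:00–10:30, 10:45–11:00, 11:15–12:00.
Vera → UTC: 10:15–12:30, 13:15–13:30, 14:00–19:00.
Noor ∩ Vera: 10:15–10:30, 10:45–11:00, 11:15–12:00.
Windows ≥ 45 min: 11:15–12:00.
Earliest such window starts at 11:15.

11:15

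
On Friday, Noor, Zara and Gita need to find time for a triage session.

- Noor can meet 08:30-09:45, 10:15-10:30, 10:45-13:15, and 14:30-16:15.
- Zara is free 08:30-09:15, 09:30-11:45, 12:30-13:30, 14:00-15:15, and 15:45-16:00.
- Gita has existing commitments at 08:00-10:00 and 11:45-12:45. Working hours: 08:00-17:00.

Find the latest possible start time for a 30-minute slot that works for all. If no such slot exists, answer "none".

14:45

Gita free within 08:00–17:00: 10:00–11:45, 12:45–17:00.
Noor ∩ Zara: 08:30–09:15, 09:30–09:45, 10:15–10:30, 10:45–11:45, 12:30–13:15, 14:30–15:15, 15:45–16:00.
Noor ∩ Zara ∩ Gita: 10:15–10:30, 10:45–11:45, 12:45–13:15, 14:30–15:15, 15:45–16:00.
Windows ≥ 30 min: 10:45–11:45, 12:45–13:15, 14:30–15:15.
Latest start in the last window 14:30–15:15 is 15:15 − 30 min = 14:45.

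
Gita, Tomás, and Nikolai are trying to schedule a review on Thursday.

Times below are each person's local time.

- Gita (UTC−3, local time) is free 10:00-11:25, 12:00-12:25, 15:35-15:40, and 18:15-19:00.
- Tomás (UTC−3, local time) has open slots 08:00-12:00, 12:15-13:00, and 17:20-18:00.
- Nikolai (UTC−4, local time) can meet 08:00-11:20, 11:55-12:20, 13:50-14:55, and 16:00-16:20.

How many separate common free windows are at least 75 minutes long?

Gita → UTC: 13:00–14:25, 15:00–15:25, 18:35–18:40, 21:15–22:00.
Tomás → UTC: 11:00–15:00, 15:15–16:00, 20:20–21:00.
Nikolai → UTC: 12:00–15:20, 15:55–16:20, 17:50–18:55, 20:00–20:20.
Gita ∩ Tomás: 13:00–14:25, 15:15–15:25.
Gita ∩ Tomás ∩ Nikolai: 13:00–14:25, 15:15–15:20.
Windows ≥ 75 min: 13:00–14:25.
That's 1 window.

1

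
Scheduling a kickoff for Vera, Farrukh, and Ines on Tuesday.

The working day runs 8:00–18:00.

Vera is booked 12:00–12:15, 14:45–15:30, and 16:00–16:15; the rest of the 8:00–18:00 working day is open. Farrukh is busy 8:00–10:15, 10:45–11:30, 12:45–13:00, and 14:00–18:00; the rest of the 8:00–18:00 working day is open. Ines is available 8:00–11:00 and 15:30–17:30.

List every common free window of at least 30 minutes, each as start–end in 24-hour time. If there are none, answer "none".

Vera free within 08:00–18:00: 08:00–12:00, 12:15–14:45, 15:30–16:00, 16:15–18:00.
Farrukh free within 08:00–18:00: 10:15–10:45, 11:30–12:45, 13:00–14:00.
Vera ∩ Farrukh: 10:15–10:45, 11:30–12:00, 12:15–12:45, 13:00–14:00.
Vera ∩ Farrukh ∩ Ines: 10:15–10:45.
Windows ≥ 30 min: 10:15–10:45.

10:15–10:45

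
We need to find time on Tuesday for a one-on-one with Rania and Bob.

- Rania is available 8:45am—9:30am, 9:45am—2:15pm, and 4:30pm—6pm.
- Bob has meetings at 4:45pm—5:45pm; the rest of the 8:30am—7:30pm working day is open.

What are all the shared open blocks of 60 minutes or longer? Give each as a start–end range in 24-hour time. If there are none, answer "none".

Bob free within 08:30–19:30: 08:30–16:45, 17:45–19:30.
Rania ∩ Bob: 08:45–09:30, 09:45–14:15, 16:30–16:45, 17:45–18:00.
Windows ≥ 60 min: 09:45–14:15.

09:45–14:15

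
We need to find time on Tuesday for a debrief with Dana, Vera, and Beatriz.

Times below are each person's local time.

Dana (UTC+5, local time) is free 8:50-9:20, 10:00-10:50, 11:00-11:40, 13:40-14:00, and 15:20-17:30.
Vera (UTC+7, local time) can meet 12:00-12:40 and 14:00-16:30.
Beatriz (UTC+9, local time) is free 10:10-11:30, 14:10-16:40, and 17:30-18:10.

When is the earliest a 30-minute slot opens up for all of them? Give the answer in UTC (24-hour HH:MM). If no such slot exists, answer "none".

05:10

Dana → UTC: 03:50–04:20, 05:00–05:50, 06:00–06:40, 08:40–09:00, 10:20–12:30.
Vera → UTC: 05:00–05:40, 07:00–09:30.
Beatriz → UTC: 01:10–02:30, 05:10–07:40, 08:30–09:10.
Dana ∩ Vera: 05:00–05:40, 08:40–09:00.
Dana ∩ Vera ∩ Beatriz: 05:10–05:40, 08:40–09:00.
Windows ≥ 30 min: 05:10–05:40.
Earliest such window starts at 05:10.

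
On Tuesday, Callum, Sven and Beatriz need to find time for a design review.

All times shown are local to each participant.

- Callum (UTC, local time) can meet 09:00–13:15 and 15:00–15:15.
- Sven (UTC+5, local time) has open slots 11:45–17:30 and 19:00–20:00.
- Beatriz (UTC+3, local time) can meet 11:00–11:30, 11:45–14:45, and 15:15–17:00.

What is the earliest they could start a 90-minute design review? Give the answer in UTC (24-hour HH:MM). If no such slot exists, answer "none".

09:00

Callum → UTC: 09:00–13:15, 15:00–15:15.
Sven → UTC: 06:45–12:30, 14:00–15:00.
Beatriz → UTC: 08:00–08:30, 08:45–11:45, 12:15–14:00.
Callum ∩ Sven: 09:00–12:30.
Callum ∩ Sven ∩ Beatriz: 09:00–11:45, 12:15–12:30.
Windows ≥ 90 min: 09:00–11:45.
Earliest such window starts at 09:00.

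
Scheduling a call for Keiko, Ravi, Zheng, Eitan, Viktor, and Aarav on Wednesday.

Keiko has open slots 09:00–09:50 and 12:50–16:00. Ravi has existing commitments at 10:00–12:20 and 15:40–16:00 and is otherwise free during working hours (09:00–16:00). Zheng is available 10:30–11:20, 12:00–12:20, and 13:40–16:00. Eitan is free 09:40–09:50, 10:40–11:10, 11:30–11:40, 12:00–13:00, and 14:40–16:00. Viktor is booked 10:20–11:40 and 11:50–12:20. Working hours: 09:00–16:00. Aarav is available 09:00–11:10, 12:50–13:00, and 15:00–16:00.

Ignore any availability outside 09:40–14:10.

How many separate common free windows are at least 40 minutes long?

Ravi free within 09:00–16:00: 09:00–10:00, 12:20–15:40.
Viktor free within 09:00–16:00: 09:00–10:20, 11:40–11:50, 12:20–16:00.
Keiko ∩ Ravi: 09:00–09:50, 12:50–15:40.
Keiko ∩ Ravi ∩ Zheng: 13:40–15:40.
Keiko ∩ Ravi ∩ Zheng ∩ Eitan: 14:40–15:40.
Keiko ∩ Ravi ∩ Zheng ∩ Eitan ∩ Viktor: 14:40–15:40.
Keiko ∩ Ravi ∩ Zheng ∩ Eitan ∩ Viktor ∩ Aarav: 15:00–15:40.
Restricted to 09:40–14:10: (none).
Windows ≥ 40 min: (none).
That's 0 windows.

0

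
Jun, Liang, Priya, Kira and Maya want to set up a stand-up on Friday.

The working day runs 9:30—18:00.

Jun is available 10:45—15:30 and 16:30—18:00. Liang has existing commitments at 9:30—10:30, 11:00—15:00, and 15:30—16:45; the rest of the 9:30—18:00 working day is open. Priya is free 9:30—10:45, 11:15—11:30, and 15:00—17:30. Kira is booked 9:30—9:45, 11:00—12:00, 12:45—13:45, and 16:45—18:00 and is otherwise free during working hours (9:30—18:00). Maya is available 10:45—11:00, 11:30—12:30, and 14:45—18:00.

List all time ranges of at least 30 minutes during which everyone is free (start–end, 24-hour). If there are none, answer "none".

Liang free within 09:30–18:00: 10:30–11:00, 15:00–15:30, 16:45–18:00.
Kira free within 09:30–18:00: 09:45–11:00, 12:00–12:45, 13:45–16:45.
Jun ∩ Liang: 10:45–11:00, 15:00–15:30, 16:45–18:00.
Jun ∩ Liang ∩ Priya: 15:00–15:30, 16:45–17:30.
Jun ∩ Liang ∩ Priya ∩ Kira: 15:00–15:30.
Jun ∩ Liang ∩ Priya ∩ Kira ∩ Maya: 15:00–15:30.
Windows ≥ 30 min: 15:00–15:30.

15:00–15:30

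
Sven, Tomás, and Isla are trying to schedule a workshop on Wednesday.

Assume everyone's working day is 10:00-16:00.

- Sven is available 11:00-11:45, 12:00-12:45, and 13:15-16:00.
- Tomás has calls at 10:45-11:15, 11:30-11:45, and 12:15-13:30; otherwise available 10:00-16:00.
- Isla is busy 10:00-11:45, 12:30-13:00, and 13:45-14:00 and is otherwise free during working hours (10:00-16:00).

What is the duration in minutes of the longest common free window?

120 minutes

Tomás free within 10:00–16:00: 10:00–10:45, 11:15–11:30, 11:45–12:15, 13:30–16:00.
Isla free within 10:00–16:00: 11:45–12:30, 13:00–13:45, 14:00–16:00.
Sven ∩ Tomás: 11:15–11:30, 12:00–12:15, 13:30–16:00.
Sven ∩ Tomás ∩ Isla: 12:00–12:15, 13:30–13:45, 14:00–16:00.
Common window lengths: 15, 15, 120 min; longest is 120.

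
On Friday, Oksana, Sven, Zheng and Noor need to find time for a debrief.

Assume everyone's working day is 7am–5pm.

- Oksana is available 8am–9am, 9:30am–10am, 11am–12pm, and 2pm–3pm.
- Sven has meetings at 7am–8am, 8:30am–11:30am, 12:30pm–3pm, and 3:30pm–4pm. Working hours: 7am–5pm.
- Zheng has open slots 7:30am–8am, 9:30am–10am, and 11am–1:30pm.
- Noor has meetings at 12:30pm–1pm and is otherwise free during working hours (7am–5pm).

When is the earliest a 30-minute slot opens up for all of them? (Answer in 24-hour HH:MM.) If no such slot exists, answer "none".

11:30

Sven free within 07:00–17:00: 08:00–08:30, 11:30–12:30, 15:00–15:30, 16:00–17:00.
Noor free within 07:00–17:00: 07:00–12:30, 13:00–17:00.
Oksana ∩ Sven: 08:00–08:30, 11:30–12:00.
Oksana ∩ Sven ∩ Zheng: 11:30–12:00.
Oksana ∩ Sven ∩ Zheng ∩ Noor: 11:30–12:00.
Windows ≥ 30 min: 11:30–12:00.
Earliest such window starts at 11:30.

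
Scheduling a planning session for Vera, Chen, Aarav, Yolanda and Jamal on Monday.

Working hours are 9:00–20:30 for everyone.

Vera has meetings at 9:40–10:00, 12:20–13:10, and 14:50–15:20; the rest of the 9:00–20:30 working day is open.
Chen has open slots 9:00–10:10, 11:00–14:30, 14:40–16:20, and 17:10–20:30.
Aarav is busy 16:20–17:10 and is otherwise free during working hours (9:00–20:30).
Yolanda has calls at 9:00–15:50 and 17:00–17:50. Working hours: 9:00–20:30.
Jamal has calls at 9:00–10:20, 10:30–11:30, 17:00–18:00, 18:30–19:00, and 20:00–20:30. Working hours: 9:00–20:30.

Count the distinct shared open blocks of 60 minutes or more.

Vera free within 09:00–20:30: 09:00–09:40, 10:00–12:20, 13:10–14:50, 15:20–20:30.
Aarav free within 09:00–20:30: 09:00–16:20, 17:10–20:30.
Yolanda free within 09:00–20:30: 15:50–17:00, 17:50–20:30.
Jamal free within 09:00–20:30: 10:20–10:30, 11:30–17:00, 18:00–18:30, 19:00–20:00.
Vera ∩ Chen: 09:00–09:40, 10:00–10:10, 11:00–12:20, 13:10–14:30, 14:40–14:50, 15:20–16:20, 17:10–20:30.
Vera ∩ Chen ∩ Aarav: 09:00–09:40, 10:00–10:10, 11:00–12:20, 13:10–14:30, 14:40–14:50, 15:20–16:20, 17:10–20:30.
Vera ∩ Chen ∩ Aarav ∩ Yolanda: 15:50–16:20, 17:50–20:30.
Vera ∩ Chen ∩ Aarav ∩ Yolanda ∩ Jamal: 15:50–16:20, 18:00–18:30, 19:00–20:00.
Windows ≥ 60 min: 19:00–20:00.
That's 1 window.

1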